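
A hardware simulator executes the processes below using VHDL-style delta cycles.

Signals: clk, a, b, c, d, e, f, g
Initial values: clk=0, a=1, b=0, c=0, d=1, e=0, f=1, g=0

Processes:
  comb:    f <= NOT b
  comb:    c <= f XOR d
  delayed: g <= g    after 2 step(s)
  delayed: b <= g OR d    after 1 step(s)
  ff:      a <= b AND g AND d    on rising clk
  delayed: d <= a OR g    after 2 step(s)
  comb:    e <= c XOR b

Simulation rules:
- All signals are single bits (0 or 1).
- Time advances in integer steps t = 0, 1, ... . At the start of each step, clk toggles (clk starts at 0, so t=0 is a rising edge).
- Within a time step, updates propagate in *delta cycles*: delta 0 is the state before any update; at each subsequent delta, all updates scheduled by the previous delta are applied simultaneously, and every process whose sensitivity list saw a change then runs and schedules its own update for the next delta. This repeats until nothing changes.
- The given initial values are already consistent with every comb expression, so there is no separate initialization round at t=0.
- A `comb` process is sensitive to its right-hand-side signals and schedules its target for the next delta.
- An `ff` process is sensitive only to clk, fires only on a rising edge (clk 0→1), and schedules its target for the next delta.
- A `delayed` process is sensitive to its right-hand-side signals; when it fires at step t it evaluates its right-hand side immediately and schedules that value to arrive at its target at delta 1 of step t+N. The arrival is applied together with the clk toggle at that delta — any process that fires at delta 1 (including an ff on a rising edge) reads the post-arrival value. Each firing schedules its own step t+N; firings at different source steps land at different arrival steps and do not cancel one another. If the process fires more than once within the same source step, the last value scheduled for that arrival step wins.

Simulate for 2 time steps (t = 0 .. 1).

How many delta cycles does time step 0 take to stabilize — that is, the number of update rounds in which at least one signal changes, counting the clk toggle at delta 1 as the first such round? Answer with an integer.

2

t=0 Δ0: a=1 c=0 g=0 b=0 e=0 clk=0 d=1 f=1
  Δ1: clk:0→1
  Δ2: a:1→0
  (2Δ to stable)
t=1 Δ0: a=0 c=0 g=0 b=0 e=0 clk=1 d=1 f=1
  Δ1: clk:1→0
  (1Δ to stable)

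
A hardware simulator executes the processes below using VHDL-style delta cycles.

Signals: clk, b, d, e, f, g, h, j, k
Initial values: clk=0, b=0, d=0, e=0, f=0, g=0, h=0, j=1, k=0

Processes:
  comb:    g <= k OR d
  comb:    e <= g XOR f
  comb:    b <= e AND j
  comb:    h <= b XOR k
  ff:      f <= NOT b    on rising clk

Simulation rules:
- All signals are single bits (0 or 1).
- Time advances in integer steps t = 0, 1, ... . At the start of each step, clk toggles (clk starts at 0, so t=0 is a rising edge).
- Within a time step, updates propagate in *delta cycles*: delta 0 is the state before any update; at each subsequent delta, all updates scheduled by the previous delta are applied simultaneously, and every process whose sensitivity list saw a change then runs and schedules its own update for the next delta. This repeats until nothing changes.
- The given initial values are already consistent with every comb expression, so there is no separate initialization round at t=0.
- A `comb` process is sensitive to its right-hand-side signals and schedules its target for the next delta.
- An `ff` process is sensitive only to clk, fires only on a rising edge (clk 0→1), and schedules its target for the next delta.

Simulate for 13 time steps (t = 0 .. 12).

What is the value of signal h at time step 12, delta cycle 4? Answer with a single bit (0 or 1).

t=0 Δ0: g=0 d=0 h=0 b=0 k=0 j=1 e=0 clk=0 f=0
  Δ1: clk:0→1
  Δ2: f:0→1
  Δ3: e:0→1
  Δ4: b:0→1
  Δ5: h:0→1
  (5Δ to stable)
t=1 Δ0: g=0 d=0 h=1 b=1 k=0 j=1 e=1 clk=1 f=1
  Δ1: clk:1→0
  (1Δ to stable)
t=2 Δ0: g=0 d=0 h=1 b=1 k=0 j=1 e=1 clk=0 f=1
  Δ1: clk:0→1
  Δ2: f:1→0
  Δ3: e:1→0
  Δ4: b:1→0
  Δ5: h:1→0
  (5Δ to stable)
t=3 Δ0: g=0 d=0 h=0 b=0 k=0 j=1 e=0 clk=1 f=0
  Δ1: clk:1→0
  (1Δ to stable)
t=4 Δ0: g=0 d=0 h=0 b=0 k=0 j=1 e=0 clk=0 f=0
  Δ1: clk:0→1
  Δ2: f:0→1
  Δ3: e:0→1
  Δ4: b:0→1
  Δ5: h:0→1
  (5Δ to stable)
t=5 Δ0: g=0 d=0 h=1 b=1 k=0 j=1 e=1 clk=1 f=1
  Δ1: clk:1→0
  (1Δ to stable)
t=6 Δ0: g=0 d=0 h=1 b=1 k=0 j=1 e=1 clk=0 f=1
  Δ1: clk:0→1
  Δ2: f:1→0
  Δ3: e:1→0
  Δ4: b:1→0
  Δ5: h:1→0
  (5Δ to stable)
t=7 Δ0: g=0 d=0 h=0 b=0 k=0 j=1 e=0 clk=1 f=0
  Δ1: clk:1→0
  (1Δ to stable)
t=8 Δ0: g=0 d=0 h=0 b=0 k=0 j=1 e=0 clk=0 f=0
  Δ1: clk:0→1
  Δ2: f:0→1
  Δ3: e:0→1
  Δ4: b:0→1
  Δ5: h:0→1
  (5Δ to stable)
t=9 Δ0: g=0 d=0 h=1 b=1 k=0 j=1 e=1 clk=1 f=1
  Δ1: clk:1→0
  (1Δ to stable)
t=10 Δ0: g=0 d=0 h=1 b=1 k=0 j=1 e=1 clk=0 f=1
  Δ1: clk:0→1
  Δ2: f:1→0
  Δ3: e:1→0
  Δ4: b:1→0
  Δ5: h:1→0
  (5Δ to stable)
t=11 Δ0: g=0 d=0 h=0 b=0 k=0 j=1 e=0 clk=1 f=0
  Δ1: clk:1→0
  (1Δ to stable)
t=12 Δ0: g=0 d=0 h=0 b=0 k=0 j=1 e=0 clk=0 f=0
  Δ1: clk:0→1
  Δ2: f:0→1
  Δ3: e:0→1
  Δ4: b:0→1
  Δ5: h:0→1
  (5Δ to stable)

0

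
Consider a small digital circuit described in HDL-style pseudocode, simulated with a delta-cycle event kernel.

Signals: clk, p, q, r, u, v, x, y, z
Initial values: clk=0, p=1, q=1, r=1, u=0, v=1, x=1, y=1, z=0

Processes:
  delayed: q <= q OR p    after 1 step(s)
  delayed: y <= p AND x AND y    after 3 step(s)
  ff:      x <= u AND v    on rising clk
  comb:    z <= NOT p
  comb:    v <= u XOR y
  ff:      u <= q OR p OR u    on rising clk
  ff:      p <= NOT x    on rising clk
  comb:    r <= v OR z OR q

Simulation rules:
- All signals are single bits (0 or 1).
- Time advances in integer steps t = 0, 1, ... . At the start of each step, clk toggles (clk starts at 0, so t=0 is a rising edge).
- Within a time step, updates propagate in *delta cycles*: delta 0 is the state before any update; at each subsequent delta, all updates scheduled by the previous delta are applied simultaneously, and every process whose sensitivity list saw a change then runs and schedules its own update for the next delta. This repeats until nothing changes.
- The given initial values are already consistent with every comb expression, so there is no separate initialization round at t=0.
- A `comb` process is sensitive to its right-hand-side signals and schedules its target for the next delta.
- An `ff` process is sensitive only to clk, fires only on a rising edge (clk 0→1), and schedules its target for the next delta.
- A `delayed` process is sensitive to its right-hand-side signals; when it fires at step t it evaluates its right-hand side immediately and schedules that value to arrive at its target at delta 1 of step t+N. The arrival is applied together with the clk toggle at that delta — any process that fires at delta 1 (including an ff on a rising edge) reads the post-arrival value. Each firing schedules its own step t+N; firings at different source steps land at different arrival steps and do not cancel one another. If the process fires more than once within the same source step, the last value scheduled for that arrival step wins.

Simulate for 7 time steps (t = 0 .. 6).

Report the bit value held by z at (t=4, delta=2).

0

[bits: p,q,clk,z,x,r,u,v,y]
t=0: Δ0=110011011 Δ1=111011011 Δ2=011001111 Δ3=011101101 | 3Δ
t=1: Δ0=011101101 Δ1=010101101 | 1Δ
t=2: Δ0=010101101 Δ1=011101101 Δ2=111101101 Δ3=111001101 | 3Δ
t=3: Δ0=111001101 Δ1=110001100 Δ2=110001110 | 2Δ
t=4: Δ0=110001110 Δ1=111001110 Δ2=111011110 | 2Δ
t=5: Δ0=111011110 Δ1=110011110 | 1Δ
t=6: Δ0=110011110 Δ1=111011110 Δ2=011011110 Δ3=011111110 | 3Δ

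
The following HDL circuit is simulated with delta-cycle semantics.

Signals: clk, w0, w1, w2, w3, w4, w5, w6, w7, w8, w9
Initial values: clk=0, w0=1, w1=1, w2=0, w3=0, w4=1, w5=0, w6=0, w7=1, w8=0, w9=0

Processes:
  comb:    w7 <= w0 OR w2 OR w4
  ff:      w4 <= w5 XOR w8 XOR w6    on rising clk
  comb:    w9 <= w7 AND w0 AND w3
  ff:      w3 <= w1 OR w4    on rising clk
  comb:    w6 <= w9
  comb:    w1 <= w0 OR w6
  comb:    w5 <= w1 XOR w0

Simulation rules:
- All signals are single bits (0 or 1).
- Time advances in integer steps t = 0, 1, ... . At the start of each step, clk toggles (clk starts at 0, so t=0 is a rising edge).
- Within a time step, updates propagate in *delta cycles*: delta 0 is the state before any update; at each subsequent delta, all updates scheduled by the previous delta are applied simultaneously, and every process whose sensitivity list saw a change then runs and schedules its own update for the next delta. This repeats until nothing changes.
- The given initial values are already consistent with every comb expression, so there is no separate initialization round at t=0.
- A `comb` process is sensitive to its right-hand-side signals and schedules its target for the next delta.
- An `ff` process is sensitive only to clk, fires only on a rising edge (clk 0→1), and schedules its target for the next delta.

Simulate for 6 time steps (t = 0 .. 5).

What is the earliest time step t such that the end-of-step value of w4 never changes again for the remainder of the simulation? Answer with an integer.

t=0 Δ0: w4=1 w3=0 clk=0 w2=0 w9=0 w1=1 w8=0 w5=0 w6=0 w7=1 w0=1
  Δ1: clk:0→1
  Δ2: w4:1→0, w3:0→1
  Δ3: w9:0→1
  Δ4: w6:0→1
  (4Δ to stable)
t=1 Δ0: w4=0 w3=1 clk=1 w2=0 w9=1 w1=1 w8=0 w5=0 w6=1 w7=1 w0=1
  Δ1: clk:1→0
  (1Δ to stable)
t=2 Δ0: w4=0 w3=1 clk=0 w2=0 w9=1 w1=1 w8=0 w5=0 w6=1 w7=1 w0=1
  Δ1: clk:0→1
  Δ2: w4:0→1
  (2Δ to stable)
t=3 Δ0: w4=1 w3=1 clk=1 w2=0 w9=1 w1=1 w8=0 w5=0 w6=1 w7=1 w0=1
  Δ1: clk:1→0
  (1Δ to stable)
t=4 Δ0: w4=1 w3=1 clk=0 w2=0 w9=1 w1=1 w8=0 w5=0 w6=1 w7=1 w0=1
  Δ1: clk:0→1
  (1Δ to stable)
t=5 Δ0: w4=1 w3=1 clk=1 w2=0 w9=1 w1=1 w8=0 w5=0 w6=1 w7=1 w0=1
  Δ1: clk:1→0
  (1Δ to stable)

2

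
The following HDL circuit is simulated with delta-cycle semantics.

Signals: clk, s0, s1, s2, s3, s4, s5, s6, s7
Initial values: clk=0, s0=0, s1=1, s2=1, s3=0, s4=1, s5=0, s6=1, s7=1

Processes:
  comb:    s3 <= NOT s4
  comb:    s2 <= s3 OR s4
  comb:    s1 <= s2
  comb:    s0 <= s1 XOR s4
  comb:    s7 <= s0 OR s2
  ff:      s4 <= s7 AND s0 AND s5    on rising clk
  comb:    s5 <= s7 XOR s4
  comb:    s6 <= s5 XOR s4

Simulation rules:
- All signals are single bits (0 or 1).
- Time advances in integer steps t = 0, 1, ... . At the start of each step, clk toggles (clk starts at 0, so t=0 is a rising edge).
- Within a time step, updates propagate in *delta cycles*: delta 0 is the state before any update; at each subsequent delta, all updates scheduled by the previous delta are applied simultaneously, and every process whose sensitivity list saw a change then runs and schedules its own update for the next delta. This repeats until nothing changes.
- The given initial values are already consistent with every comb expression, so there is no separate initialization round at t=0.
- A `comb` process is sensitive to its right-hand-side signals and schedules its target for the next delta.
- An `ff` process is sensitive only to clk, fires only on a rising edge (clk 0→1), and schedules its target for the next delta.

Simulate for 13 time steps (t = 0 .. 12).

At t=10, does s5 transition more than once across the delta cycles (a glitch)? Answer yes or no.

no

[bits: clk,s5,s6,s2,s4,s0,s1,s7,s3]
t=0: Δ0=001110110 Δ1=101110110 Δ2=101100110 Δ3=110001111 Δ4=111101011 Δ5=111100111 Δ6=111101111 | 6Δ
t=1: Δ0=111101111 Δ1=011101111 | 1Δ
t=2: Δ0=011101111 Δ1=111101111 Δ2=111111111 Δ3=100110110 Δ4=101110110 | 4Δ
t=3: Δ0=101110110 Δ1=001110110 | 1Δ
t=4: Δ0=001110110 Δ1=101110110 Δ2=101100110 Δ3=110001111 Δ4=111101011 Δ5=111100111 Δ6=111101111 | 6Δ
t=5: Δ0=111101111 Δ1=011101111 | 1Δ
t=6: Δ0=011101111 Δ1=111101111 Δ2=111111111 Δ3=100110110 Δ4=101110110 | 4Δ
t=7: Δ0=101110110 Δ1=001110110 | 1Δ
t=8: Δ0=001110110 Δ1=101110110 Δ2=101100110 Δ3=110001111 Δ4=111101011 Δ5=111100111 Δ6=111101111 | 6Δ
t=9: Δ0=111101111 Δ1=011101111 | 1Δ
t=10: Δ0=011101111 Δ1=111101111 Δ2=111111111 Δ3=100110110 Δ4=101110110 | 4Δ
t=11: Δ0=101110110 Δ1=001110110 | 1Δ
t=12: Δ0=001110110 Δ1=101110110 Δ2=101100110 Δ3=110001111 Δ4=111101011 Δ5=111100111 Δ6=111101111 | 6Δ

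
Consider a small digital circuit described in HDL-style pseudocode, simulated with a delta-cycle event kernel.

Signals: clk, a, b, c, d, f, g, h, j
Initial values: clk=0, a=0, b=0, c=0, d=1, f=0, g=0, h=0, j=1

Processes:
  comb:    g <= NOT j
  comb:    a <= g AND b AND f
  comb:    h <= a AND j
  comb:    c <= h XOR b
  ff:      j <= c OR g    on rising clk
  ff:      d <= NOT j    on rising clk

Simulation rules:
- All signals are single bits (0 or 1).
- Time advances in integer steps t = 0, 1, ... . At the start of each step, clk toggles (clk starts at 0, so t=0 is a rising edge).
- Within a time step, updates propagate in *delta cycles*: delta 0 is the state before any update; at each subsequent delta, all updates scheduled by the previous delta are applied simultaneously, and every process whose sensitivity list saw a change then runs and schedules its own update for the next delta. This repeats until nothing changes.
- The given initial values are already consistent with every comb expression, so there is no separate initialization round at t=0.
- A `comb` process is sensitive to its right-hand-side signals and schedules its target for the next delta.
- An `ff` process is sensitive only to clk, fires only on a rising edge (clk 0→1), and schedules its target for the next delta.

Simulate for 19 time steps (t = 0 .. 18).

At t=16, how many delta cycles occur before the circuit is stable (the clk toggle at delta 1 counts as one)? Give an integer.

[bits: g,f,d,a,b,h,clk,c,j]
t=0: Δ0=001000001 Δ1=001000101 Δ2=000000100 Δ3=100000100 | 3Δ
t=1: Δ0=100000100 Δ1=100000000 | 1Δ
t=2: Δ0=100000000 Δ1=100000100 Δ2=101000101 Δ3=001000101 | 3Δ
t=3: Δ0=001000101 Δ1=001000001 | 1Δ
t=4: Δ0=001000001 Δ1=001000101 Δ2=000000100 Δ3=100000100 | 3Δ
t=5: Δ0=100000100 Δ1=100000000 | 1Δ
t=6: Δ0=100000000 Δ1=100000100 Δ2=101000101 Δ3=001000101 | 3Δ
t=7: Δ0=001000101 Δ1=001000001 | 1Δ
t=8: Δ0=001000001 Δ1=001000101 Δ2=000000100 Δ3=100000100 | 3Δ
t=9: Δ0=100000100 Δ1=100000000 | 1Δ
t=10: Δ0=100000000 Δ1=100000100 Δ2=101000101 Δ3=001000101 | 3Δ
t=11: Δ0=001000101 Δ1=001000001 | 1Δ
t=12: Δ0=001000001 Δ1=001000101 Δ2=000000100 Δ3=100000100 | 3Δ
t=13: Δ0=100000100 Δ1=100000000 | 1Δ
t=14: Δ0=100000000 Δ1=100000100 Δ2=101000101 Δ3=001000101 | 3Δ
t=15: Δ0=001000101 Δ1=001000001 | 1Δ
t=16: Δ0=001000001 Δ1=001000101 Δ2=000000100 Δ3=100000100 | 3Δ
t=17: Δ0=100000100 Δ1=100000000 | 1Δ
t=18: Δ0=100000000 Δ1=100000100 Δ2=101000101 Δ3=001000101 | 3Δ

3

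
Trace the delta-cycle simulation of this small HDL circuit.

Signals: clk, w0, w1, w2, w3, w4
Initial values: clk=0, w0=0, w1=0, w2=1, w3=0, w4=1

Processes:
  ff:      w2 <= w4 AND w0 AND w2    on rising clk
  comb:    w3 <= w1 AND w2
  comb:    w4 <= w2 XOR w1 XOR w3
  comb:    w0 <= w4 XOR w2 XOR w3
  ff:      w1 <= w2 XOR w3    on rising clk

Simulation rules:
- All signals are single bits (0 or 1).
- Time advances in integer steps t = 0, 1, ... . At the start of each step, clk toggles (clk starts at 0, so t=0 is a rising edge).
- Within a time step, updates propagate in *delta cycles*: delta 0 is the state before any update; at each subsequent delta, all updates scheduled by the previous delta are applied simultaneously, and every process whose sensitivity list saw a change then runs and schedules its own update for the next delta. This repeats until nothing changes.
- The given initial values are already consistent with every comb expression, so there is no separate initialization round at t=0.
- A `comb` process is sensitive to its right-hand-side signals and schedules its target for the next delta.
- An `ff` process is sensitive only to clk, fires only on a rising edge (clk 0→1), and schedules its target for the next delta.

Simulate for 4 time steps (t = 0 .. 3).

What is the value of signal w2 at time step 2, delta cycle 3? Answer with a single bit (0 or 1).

t0.Δ0 w3=0 w1=0 w0=0 w2=1 clk=0 w4=1
t0.Δ1 w3=0 w1=0 w0=0 w2=1 clk=1 w4=1
t0.Δ2 w3=0 w1=1 w0=0 w2=0 clk=1 w4=1
t0.Δ3 w3=0 w1=1 w0=1 w2=0 clk=1 w4=1
t1.Δ0 w3=0 w1=1 w0=1 w2=0 clk=1 w4=1
t1.Δ1 w3=0 w1=1 w0=1 w2=0 clk=0 w4=1
t2.Δ0 w3=0 w1=1 w0=1 w2=0 clk=0 w4=1
t2.Δ1 w3=0 w1=1 w0=1 w2=0 clk=1 w4=1
t2.Δ2 w3=0 w1=0 w0=1 w2=0 clk=1 w4=1
t2.Δ3 w3=0 w1=0 w0=1 w2=0 clk=1 w4=0
t2.Δ4 w3=0 w1=0 w0=0 w2=0 clk=1 w4=0
t3.Δ0 w3=0 w1=0 w0=0 w2=0 clk=1 w4=0
t3.Δ1 w3=0 w1=0 w0=0 w2=0 clk=0 w4=0

0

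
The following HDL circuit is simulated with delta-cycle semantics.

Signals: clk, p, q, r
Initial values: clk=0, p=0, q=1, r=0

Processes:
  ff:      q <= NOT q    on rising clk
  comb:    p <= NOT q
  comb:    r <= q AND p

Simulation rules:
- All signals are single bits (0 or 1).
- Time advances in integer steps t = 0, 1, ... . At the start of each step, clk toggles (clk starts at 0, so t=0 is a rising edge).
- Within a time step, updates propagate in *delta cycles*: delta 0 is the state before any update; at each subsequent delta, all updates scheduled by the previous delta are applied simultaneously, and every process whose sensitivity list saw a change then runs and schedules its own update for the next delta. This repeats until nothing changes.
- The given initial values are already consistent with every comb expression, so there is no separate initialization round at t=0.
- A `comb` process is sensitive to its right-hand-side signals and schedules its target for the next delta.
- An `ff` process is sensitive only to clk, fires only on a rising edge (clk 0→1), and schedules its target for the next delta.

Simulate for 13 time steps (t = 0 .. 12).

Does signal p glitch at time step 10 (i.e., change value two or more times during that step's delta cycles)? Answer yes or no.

no

t=0 Δ0: q=1 r=0 p=0 clk=0
  Δ1: clk:0→1
  Δ2: q:1→0
  Δ3: p:0→1
  (3Δ to stable)
t=1 Δ0: q=0 r=0 p=1 clk=1
  Δ1: clk:1→0
  (1Δ to stable)
t=2 Δ0: q=0 r=0 p=1 clk=0
  Δ1: clk:0→1
  Δ2: q:0→1
  Δ3: r:0→1, p:1→0
  Δ4: r:1→0
  (4Δ to stable)
t=3 Δ0: q=1 r=0 p=0 clk=1
  Δ1: clk:1→0
  (1Δ to stable)
t=4 Δ0: q=1 r=0 p=0 clk=0
  Δ1: clk:0→1
  Δ2: q:1→0
  Δ3: p:0→1
  (3Δ to stable)
t=5 Δ0: q=0 r=0 p=1 clk=1
  Δ1: clk:1→0
  (1Δ to stable)
t=6 Δ0: q=0 r=0 p=1 clk=0
  Δ1: clk:0→1
  Δ2: q:0→1
  Δ3: r:0→1, p:1→0
  Δ4: r:1→0
  (4Δ to stable)
t=7 Δ0: q=1 r=0 p=0 clk=1
  Δ1: clk:1→0
  (1Δ to stable)
t=8 Δ0: q=1 r=0 p=0 clk=0
  Δ1: clk:0→1
  Δ2: q:1→0
  Δ3: p:0→1
  (3Δ to stable)
t=9 Δ0: q=0 r=0 p=1 clk=1
  Δ1: clk:1→0
  (1Δ to stable)
t=10 Δ0: q=0 r=0 p=1 clk=0
  Δ1: clk:0→1
  Δ2: q:0→1
  Δ3: r:0→1, p:1→0
  Δ4: r:1→0
  (4Δ to stable)
t=11 Δ0: q=1 r=0 p=0 clk=1
  Δ1: clk:1→0
  (1Δ to stable)
t=12 Δ0: q=1 r=0 p=0 clk=0
  Δ1: clk:0→1
  Δ2: q:1→0
  Δ3: p:0→1
  (3Δ to stable)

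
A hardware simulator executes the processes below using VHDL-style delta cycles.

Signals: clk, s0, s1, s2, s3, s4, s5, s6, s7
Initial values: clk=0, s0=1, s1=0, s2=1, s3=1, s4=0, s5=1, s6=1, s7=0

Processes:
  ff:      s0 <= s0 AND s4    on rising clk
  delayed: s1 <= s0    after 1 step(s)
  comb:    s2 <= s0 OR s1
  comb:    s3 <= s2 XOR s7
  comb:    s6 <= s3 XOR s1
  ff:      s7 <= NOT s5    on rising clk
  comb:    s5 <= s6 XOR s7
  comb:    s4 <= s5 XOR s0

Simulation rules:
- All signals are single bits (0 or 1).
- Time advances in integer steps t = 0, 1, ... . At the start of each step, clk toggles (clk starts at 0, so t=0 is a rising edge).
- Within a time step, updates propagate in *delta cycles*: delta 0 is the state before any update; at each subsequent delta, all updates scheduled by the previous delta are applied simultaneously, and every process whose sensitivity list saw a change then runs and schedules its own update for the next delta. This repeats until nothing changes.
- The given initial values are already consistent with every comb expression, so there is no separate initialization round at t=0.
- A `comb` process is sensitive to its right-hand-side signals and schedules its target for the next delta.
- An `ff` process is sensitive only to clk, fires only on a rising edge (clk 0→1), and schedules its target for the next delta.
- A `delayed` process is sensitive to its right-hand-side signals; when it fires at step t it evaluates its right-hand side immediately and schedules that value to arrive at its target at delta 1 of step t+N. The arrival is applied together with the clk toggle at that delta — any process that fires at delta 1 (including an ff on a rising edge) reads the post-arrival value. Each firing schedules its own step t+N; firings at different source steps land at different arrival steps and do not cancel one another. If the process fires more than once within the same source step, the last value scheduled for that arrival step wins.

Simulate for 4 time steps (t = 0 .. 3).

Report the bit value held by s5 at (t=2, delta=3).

1

t=0 Δ0: s1=0 s4=0 s0=1 clk=0 s5=1 s7=0 s6=1 s3=1 s2=1
  Δ1: clk:0→1
  Δ2: s0:1→0
  Δ3: s4:0→1, s2:1→0
  Δ4: s3:1→0
  Δ5: s6:1→0
  Δ6: s5:1→0
  Δ7: s4:1→0
  (7Δ to stable)
t=1 Δ0: s1=0 s4=0 s0=0 clk=1 s5=0 s7=0 s6=0 s3=0 s2=0
  Δ1: clk:1→0
  (1Δ to stable)
t=2 Δ0: s1=0 s4=0 s0=0 clk=0 s5=0 s7=0 s6=0 s3=0 s2=0
  Δ1: clk:0→1
  Δ2: s7:0→1
  Δ3: s5:0→1, s3:0→1
  Δ4: s4:0→1, s6:0→1
  Δ5: s5:1→0
  Δ6: s4:1→0
  (6Δ to stable)
t=3 Δ0: s1=0 s4=0 s0=0 clk=1 s5=0 s7=1 s6=1 s3=1 s2=0
  Δ1: clk:1→0
  (1Δ to stable)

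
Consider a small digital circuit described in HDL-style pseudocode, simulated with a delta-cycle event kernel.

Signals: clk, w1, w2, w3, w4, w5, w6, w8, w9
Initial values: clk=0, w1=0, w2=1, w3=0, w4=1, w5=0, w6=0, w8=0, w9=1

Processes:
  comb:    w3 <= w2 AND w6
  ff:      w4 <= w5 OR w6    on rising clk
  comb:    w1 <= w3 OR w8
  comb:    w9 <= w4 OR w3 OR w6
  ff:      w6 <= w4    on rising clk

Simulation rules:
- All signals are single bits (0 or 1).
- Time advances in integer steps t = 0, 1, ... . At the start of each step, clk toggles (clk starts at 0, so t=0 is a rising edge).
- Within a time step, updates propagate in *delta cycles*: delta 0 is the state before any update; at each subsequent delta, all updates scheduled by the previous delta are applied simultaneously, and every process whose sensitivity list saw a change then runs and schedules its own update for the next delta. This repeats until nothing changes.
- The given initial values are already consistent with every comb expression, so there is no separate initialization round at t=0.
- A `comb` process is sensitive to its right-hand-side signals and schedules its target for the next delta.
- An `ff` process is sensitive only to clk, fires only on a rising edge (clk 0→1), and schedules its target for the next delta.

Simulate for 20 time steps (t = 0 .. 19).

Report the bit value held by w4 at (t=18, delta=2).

t=0 Δ0: w5=0 w3=0 w8=0 w6=0 w1=0 w2=1 w9=1 clk=0 w4=1
  Δ1: clk:0→1
  Δ2: w6:0→1, w4:1→0
  Δ3: w3:0→1
  Δ4: w1:0→1
  (4Δ to stable)
t=1 Δ0: w5=0 w3=1 w8=0 w6=1 w1=1 w2=1 w9=1 clk=1 w4=0
  Δ1: clk:1→0
  (1Δ to stable)
t=2 Δ0: w5=0 w3=1 w8=0 w6=1 w1=1 w2=1 w9=1 clk=0 w4=0
  Δ1: clk:0→1
  Δ2: w6:1→0, w4:0→1
  Δ3: w3:1→0
  Δ4: w1:1→0
  (4Δ to stable)
t=3 Δ0: w5=0 w3=0 w8=0 w6=0 w1=0 w2=1 w9=1 clk=1 w4=1
  Δ1: clk:1→0
  (1Δ to stable)
t=4 Δ0: w5=0 w3=0 w8=0 w6=0 w1=0 w2=1 w9=1 clk=0 w4=1
  Δ1: clk:0→1
  Δ2: w6:0→1, w4:1→0
  Δ3: w3:0→1
  Δ4: w1:0→1
  (4Δ to stable)
t=5 Δ0: w5=0 w3=1 w8=0 w6=1 w1=1 w2=1 w9=1 clk=1 w4=0
  Δ1: clk:1→0
  (1Δ to stable)
t=6 Δ0: w5=0 w3=1 w8=0 w6=1 w1=1 w2=1 w9=1 clk=0 w4=0
  Δ1: clk:0→1
  Δ2: w6:1→0, w4:0→1
  Δ3: w3:1→0
  Δ4: w1:1→0
  (4Δ to stable)
t=7 Δ0: w5=0 w3=0 w8=0 w6=0 w1=0 w2=1 w9=1 clk=1 w4=1
  Δ1: clk:1→0
  (1Δ to stable)
t=8 Δ0: w5=0 w3=0 w8=0 w6=0 w1=0 w2=1 w9=1 clk=0 w4=1
  Δ1: clk:0→1
  Δ2: w6:0→1, w4:1→0
  Δ3: w3:0→1
  Δ4: w1:0→1
  (4Δ to stable)
t=9 Δ0: w5=0 w3=1 w8=0 w6=1 w1=1 w2=1 w9=1 clk=1 w4=0
  Δ1: clk:1→0
  (1Δ to stable)
t=10 Δ0: w5=0 w3=1 w8=0 w6=1 w1=1 w2=1 w9=1 clk=0 w4=0
  Δ1: clk:0→1
  Δ2: w6:1→0, w4:0→1
  Δ3: w3:1→0
  Δ4: w1:1→0
  (4Δ to stable)
t=11 Δ0: w5=0 w3=0 w8=0 w6=0 w1=0 w2=1 w9=1 clk=1 w4=1
  Δ1: clk:1→0
  (1Δ to stable)
t=12 Δ0: w5=0 w3=0 w8=0 w6=0 w1=0 w2=1 w9=1 clk=0 w4=1
  Δ1: clk:0→1
  Δ2: w6:0→1, w4:1→0
  Δ3: w3:0→1
  Δ4: w1:0→1
  (4Δ to stable)
t=13 Δ0: w5=0 w3=1 w8=0 w6=1 w1=1 w2=1 w9=1 clk=1 w4=0
  Δ1: clk:1→0
  (1Δ to stable)
t=14 Δ0: w5=0 w3=1 w8=0 w6=1 w1=1 w2=1 w9=1 clk=0 w4=0
  Δ1: clk:0→1
  Δ2: w6:1→0, w4:0→1
  Δ3: w3:1→0
  Δ4: w1:1→0
  (4Δ to stable)
t=15 Δ0: w5=0 w3=0 w8=0 w6=0 w1=0 w2=1 w9=1 clk=1 w4=1
  Δ1: clk:1→0
  (1Δ to stable)
t=16 Δ0: w5=0 w3=0 w8=0 w6=0 w1=0 w2=1 w9=1 clk=0 w4=1
  Δ1: clk:0→1
  Δ2: w6:0→1, w4:1→0
  Δ3: w3:0→1
  Δ4: w1:0→1
  (4Δ to stable)
t=17 Δ0: w5=0 w3=1 w8=0 w6=1 w1=1 w2=1 w9=1 clk=1 w4=0
  Δ1: clk:1→0
  (1Δ to stable)
t=18 Δ0: w5=0 w3=1 w8=0 w6=1 w1=1 w2=1 w9=1 clk=0 w4=0
  Δ1: clk:0→1
  Δ2: w6:1→0, w4:0→1
  Δ3: w3:1→0
  Δ4: w1:1→0
  (4Δ to stable)
t=19 Δ0: w5=0 w3=0 w8=0 w6=0 w1=0 w2=1 w9=1 clk=1 w4=1
  Δ1: clk:1→0
  (1Δ to stable)

1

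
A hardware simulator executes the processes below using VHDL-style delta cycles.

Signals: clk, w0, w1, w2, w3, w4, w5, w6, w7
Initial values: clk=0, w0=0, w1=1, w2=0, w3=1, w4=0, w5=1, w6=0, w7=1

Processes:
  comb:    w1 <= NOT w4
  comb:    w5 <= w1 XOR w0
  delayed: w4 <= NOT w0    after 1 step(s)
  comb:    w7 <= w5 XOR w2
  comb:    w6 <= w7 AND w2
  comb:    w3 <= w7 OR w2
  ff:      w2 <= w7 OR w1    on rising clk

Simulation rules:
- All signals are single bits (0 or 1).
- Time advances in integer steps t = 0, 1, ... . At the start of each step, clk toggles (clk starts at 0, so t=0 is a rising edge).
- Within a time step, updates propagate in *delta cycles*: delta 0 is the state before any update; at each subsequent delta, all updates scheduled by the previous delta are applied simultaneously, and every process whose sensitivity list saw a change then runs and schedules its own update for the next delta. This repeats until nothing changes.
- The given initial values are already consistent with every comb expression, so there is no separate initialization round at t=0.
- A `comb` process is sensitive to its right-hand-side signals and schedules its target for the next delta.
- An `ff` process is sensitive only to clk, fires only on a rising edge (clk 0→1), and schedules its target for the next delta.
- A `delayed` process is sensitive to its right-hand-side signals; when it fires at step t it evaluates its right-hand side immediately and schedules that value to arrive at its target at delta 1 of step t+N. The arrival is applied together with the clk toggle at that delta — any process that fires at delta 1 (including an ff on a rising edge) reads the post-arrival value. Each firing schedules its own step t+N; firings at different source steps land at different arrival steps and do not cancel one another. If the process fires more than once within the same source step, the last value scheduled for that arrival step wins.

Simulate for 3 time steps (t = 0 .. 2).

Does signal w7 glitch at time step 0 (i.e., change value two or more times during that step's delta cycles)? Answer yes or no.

no

t0.Δ0 w5=1 w7=1 w1=1 w4=0 w3=1 w0=0 w2=0 clk=0 w6=0
t0.Δ1 w5=1 w7=1 w1=1 w4=0 w3=1 w0=0 w2=0 clk=1 w6=0
t0.Δ2 w5=1 w7=1 w1=1 w4=0 w3=1 w0=0 w2=1 clk=1 w6=0
t0.Δ3 w5=1 w7=0 w1=1 w4=0 w3=1 w0=0 w2=1 clk=1 w6=1
t0.Δ4 w5=1 w7=0 w1=1 w4=0 w3=1 w0=0 w2=1 clk=1 w6=0
t1.Δ0 w5=1 w7=0 w1=1 w4=0 w3=1 w0=0 w2=1 clk=1 w6=0
t1.Δ1 w5=1 w7=0 w1=1 w4=0 w3=1 w0=0 w2=1 clk=0 w6=0
t2.Δ0 w5=1 w7=0 w1=1 w4=0 w3=1 w0=0 w2=1 clk=0 w6=0
t2.Δ1 w5=1 w7=0 w1=1 w4=0 w3=1 w0=0 w2=1 clk=1 w6=0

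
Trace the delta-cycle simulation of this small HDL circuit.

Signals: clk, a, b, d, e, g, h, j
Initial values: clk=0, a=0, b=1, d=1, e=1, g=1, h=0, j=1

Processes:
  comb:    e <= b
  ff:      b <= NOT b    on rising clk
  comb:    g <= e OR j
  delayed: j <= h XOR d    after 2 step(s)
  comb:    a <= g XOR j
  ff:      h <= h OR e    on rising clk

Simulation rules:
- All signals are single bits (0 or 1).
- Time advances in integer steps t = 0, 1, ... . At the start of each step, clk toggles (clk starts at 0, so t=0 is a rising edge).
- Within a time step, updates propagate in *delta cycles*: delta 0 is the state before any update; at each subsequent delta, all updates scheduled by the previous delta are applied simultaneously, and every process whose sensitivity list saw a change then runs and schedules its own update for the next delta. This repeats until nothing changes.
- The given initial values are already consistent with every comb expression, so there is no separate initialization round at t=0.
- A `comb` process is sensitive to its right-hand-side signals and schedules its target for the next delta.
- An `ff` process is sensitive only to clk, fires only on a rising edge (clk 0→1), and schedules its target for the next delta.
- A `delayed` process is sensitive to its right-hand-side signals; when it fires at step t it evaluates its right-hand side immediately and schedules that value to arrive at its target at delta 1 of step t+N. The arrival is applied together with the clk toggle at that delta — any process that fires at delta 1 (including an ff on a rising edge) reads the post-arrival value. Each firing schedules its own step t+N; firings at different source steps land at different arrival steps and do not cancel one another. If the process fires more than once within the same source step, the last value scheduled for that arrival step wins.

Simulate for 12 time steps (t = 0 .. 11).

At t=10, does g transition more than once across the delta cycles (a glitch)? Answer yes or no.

no

t0.Δ0 clk=0 d=1 j=1 h=0 g=1 e=1 b=1 a=0
t0.Δ1 clk=1 d=1 j=1 h=0 g=1 e=1 b=1 a=0
t0.Δ2 clk=1 d=1 j=1 h=1 g=1 e=1 b=0 a=0
t0.Δ3 clk=1 d=1 j=1 h=1 g=1 e=0 b=0 a=0
t1.Δ0 clk=1 d=1 j=1 h=1 g=1 e=0 b=0 a=0
t1.Δ1 clk=0 d=1 j=1 h=1 g=1 e=0 b=0 a=0
t2.Δ0 clk=0 d=1 j=1 h=1 g=1 e=0 b=0 a=0
t2.Δ1 clk=1 d=1 j=0 h=1 g=1 e=0 b=0 a=0
t2.Δ2 clk=1 d=1 j=0 h=1 g=0 e=0 b=1 a=1
t2.Δ3 clk=1 d=1 j=0 h=1 g=0 e=1 b=1 a=0
t2.Δ4 clk=1 d=1 j=0 h=1 g=1 e=1 b=1 a=0
t2.Δ5 clk=1 d=1 j=0 h=1 g=1 e=1 b=1 a=1
t3.Δ0 clk=1 d=1 j=0 h=1 g=1 e=1 b=1 a=1
t3.Δ1 clk=0 d=1 j=0 h=1 g=1 e=1 b=1 a=1
t4.Δ0 clk=0 d=1 j=0 h=1 g=1 e=1 b=1 a=1
t4.Δ1 clk=1 d=1 j=0 h=1 g=1 e=1 b=1 a=1
t4.Δ2 clk=1 d=1 j=0 h=1 g=1 e=1 b=0 a=1
t4.Δ3 clk=1 d=1 j=0 h=1 g=1 e=0 b=0 a=1
t4.Δ4 clk=1 d=1 j=0 h=1 g=0 e=0 b=0 a=1
t4.Δ5 clk=1 d=1 j=0 h=1 g=0 e=0 b=0 a=0
t5.Δ0 clk=1 d=1 j=0 h=1 g=0 e=0 b=0 a=0
t5.Δ1 clk=0 d=1 j=0 h=1 g=0 e=0 b=0 a=0
t6.Δ0 clk=0 d=1 j=0 h=1 g=0 e=0 b=0 a=0
t6.Δ1 clk=1 d=1 j=0 h=1 g=0 e=0 b=0 a=0
t6.Δ2 clk=1 d=1 j=0 h=1 g=0 e=0 b=1 a=0
t6.Δ3 clk=1 d=1 j=0 h=1 g=0 e=1 b=1 a=0
t6.Δ4 clk=1 d=1 j=0 h=1 g=1 e=1 b=1 a=0
t6.Δ5 clk=1 d=1 j=0 h=1 g=1 e=1 b=1 a=1
t7.Δ0 clk=1 d=1 j=0 h=1 g=1 e=1 b=1 a=1
t7.Δ1 clk=0 d=1 j=0 h=1 g=1 e=1 b=1 a=1
t8.Δ0 clk=0 d=1 j=0 h=1 g=1 e=1 b=1 a=1
t8.Δ1 clk=1 d=1 j=0 h=1 g=1 e=1 b=1 a=1
t8.Δ2 clk=1 d=1 j=0 h=1 g=1 e=1 b=0 a=1
t8.Δ3 clk=1 d=1 j=0 h=1 g=1 e=0 b=0 a=1
t8.Δ4 clk=1 d=1 j=0 h=1 g=0 e=0 b=0 a=1
t8.Δ5 clk=1 d=1 j=0 h=1 g=0 e=0 b=0 a=0
t9.Δ0 clk=1 d=1 j=0 h=1 g=0 e=0 b=0 a=0
t9.Δ1 clk=0 d=1 j=0 h=1 g=0 e=0 b=0 a=0
t10.Δ0 clk=0 d=1 j=0 h=1 g=0 e=0 b=0 a=0
t10.Δ1 clk=1 d=1 j=0 h=1 g=0 e=0 b=0 a=0
t10.Δ2 clk=1 d=1 j=0 h=1 g=0 e=0 b=1 a=0
t10.Δ3 clk=1 d=1 j=0 h=1 g=0 e=1 b=1 a=0
t10.Δ4 clk=1 d=1 j=0 h=1 g=1 e=1 b=1 a=0
t10.Δ5 clk=1 d=1 j=0 h=1 g=1 e=1 b=1 a=1
t11.Δ0 clk=1 d=1 j=0 h=1 g=1 e=1 b=1 a=1
t11.Δ1 clk=0 d=1 j=0 h=1 g=1 e=1 b=1 a=1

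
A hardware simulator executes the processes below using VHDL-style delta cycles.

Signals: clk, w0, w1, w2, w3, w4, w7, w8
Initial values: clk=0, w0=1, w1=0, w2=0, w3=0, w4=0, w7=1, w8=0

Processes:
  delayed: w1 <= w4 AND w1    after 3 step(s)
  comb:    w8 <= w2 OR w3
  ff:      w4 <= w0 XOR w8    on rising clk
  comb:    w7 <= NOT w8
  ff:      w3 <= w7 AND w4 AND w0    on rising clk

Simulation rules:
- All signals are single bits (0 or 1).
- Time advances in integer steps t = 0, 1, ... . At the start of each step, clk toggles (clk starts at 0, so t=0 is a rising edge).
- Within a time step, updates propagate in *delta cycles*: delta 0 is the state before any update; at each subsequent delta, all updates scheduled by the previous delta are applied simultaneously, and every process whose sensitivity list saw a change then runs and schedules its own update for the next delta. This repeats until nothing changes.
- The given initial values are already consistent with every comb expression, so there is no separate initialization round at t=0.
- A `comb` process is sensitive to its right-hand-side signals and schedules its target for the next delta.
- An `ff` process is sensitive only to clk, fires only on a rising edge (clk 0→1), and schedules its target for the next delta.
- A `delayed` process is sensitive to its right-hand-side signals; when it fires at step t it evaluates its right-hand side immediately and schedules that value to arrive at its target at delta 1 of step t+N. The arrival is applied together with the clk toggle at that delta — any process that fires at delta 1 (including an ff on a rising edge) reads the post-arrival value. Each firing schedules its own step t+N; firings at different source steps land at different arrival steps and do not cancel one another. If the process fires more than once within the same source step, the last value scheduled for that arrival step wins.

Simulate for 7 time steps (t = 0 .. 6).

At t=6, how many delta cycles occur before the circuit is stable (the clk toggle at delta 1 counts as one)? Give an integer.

[bits: w2,w0,w7,w4,w1,clk,w8,w3]
t=0: Δ0=01100000 Δ1=01100100 Δ2=01110100 | 2Δ
t=1: Δ0=01110100 Δ1=01110000 | 1Δ
t=2: Δ0=01110000 Δ1=01110100 Δ2=01110101 Δ3=01110111 Δ4=01010111 | 4Δ
t=3: Δ0=01010111 Δ1=01010011 | 1Δ
t=4: Δ0=01010011 Δ1=01010111 Δ2=01000110 Δ3=01000100 Δ4=01100100 | 4Δ
t=5: Δ0=01100100 Δ1=01100000 | 1Δ
t=6: Δ0=01100000 Δ1=01100100 Δ2=01110100 | 2Δ

2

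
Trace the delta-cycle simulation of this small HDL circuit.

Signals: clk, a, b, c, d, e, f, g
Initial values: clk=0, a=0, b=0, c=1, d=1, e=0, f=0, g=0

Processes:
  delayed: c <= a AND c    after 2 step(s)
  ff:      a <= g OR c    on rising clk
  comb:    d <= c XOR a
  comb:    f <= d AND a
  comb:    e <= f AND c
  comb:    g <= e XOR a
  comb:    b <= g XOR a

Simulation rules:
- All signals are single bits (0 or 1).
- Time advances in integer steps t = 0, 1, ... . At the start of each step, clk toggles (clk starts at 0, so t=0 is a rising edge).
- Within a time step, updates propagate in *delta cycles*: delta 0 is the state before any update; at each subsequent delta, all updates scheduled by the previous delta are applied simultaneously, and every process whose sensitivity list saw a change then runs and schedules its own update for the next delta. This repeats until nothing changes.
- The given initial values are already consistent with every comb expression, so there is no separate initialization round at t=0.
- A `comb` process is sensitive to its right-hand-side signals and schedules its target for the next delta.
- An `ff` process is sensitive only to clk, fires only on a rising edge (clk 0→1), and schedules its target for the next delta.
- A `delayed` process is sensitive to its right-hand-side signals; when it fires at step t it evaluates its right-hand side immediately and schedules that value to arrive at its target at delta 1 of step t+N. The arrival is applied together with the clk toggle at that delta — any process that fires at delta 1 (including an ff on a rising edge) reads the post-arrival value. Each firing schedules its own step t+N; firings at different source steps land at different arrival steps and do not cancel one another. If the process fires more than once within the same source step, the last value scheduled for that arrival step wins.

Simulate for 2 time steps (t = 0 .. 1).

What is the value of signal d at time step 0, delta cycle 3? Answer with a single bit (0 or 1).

t=0 Δ0: clk=0 b=0 d=1 c=1 a=0 e=0 f=0 g=0
  Δ1: clk:0→1
  Δ2: a:0→1
  Δ3: b:0→1, d:1→0, f:0→1, g:0→1
  Δ4: b:1→0, e:0→1, f:1→0
  Δ5: e:1→0, g:1→0
  Δ6: b:0→1, g:0→1
  Δ7: b:1→0
  (7Δ to stable)
t=1 Δ0: clk=1 b=0 d=0 c=1 a=1 e=0 f=0 g=1
  Δ1: clk:1→0
  (1Δ to stable)

0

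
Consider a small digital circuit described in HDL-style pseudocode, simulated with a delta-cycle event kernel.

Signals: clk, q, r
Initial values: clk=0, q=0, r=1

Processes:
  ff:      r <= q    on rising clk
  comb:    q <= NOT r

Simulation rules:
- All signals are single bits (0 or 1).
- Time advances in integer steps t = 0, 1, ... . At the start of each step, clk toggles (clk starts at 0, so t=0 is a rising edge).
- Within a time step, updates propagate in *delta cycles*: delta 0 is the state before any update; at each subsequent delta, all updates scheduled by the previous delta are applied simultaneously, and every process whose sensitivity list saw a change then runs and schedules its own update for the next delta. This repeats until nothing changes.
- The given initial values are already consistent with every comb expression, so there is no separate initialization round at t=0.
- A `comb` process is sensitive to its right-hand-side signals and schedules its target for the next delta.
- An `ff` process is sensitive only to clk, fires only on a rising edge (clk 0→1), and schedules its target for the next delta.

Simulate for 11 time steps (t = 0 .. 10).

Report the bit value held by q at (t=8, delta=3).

1

t0.Δ0 r=1 q=0 clk=0
t0.Δ1 r=1 q=0 clk=1
t0.Δ2 r=0 q=0 clk=1
t0.Δ3 r=0 q=1 clk=1
t1.Δ0 r=0 q=1 clk=1
t1.Δ1 r=0 q=1 clk=0
t2.Δ0 r=0 q=1 clk=0
t2.Δ1 r=0 q=1 clk=1
t2.Δ2 r=1 q=1 clk=1
t2.Δ3 r=1 q=0 clk=1
t3.Δ0 r=1 q=0 clk=1
t3.Δ1 r=1 q=0 clk=0
t4.Δ0 r=1 q=0 clk=0
t4.Δ1 r=1 q=0 clk=1
t4.Δ2 r=0 q=0 clk=1
t4.Δ3 r=0 q=1 clk=1
t5.Δ0 r=0 q=1 clk=1
t5.Δ1 r=0 q=1 clk=0
t6.Δ0 r=0 q=1 clk=0
t6.Δ1 r=0 q=1 clk=1
t6.Δ2 r=1 q=1 clk=1
t6.Δ3 r=1 q=0 clk=1
t7.Δ0 r=1 q=0 clk=1
t7.Δ1 r=1 q=0 clk=0
t8.Δ0 r=1 q=0 clk=0
t8.Δ1 r=1 q=0 clk=1
t8.Δ2 r=0 q=0 clk=1
t8.Δ3 r=0 q=1 clk=1
t9.Δ0 r=0 q=1 clk=1
t9.Δ1 r=0 q=1 clk=0
t10.Δ0 r=0 q=1 clk=0
t10.Δ1 r=0 q=1 clk=1
t10.Δ2 r=1 q=1 clk=1
t10.Δ3 r=1 q=0 clk=1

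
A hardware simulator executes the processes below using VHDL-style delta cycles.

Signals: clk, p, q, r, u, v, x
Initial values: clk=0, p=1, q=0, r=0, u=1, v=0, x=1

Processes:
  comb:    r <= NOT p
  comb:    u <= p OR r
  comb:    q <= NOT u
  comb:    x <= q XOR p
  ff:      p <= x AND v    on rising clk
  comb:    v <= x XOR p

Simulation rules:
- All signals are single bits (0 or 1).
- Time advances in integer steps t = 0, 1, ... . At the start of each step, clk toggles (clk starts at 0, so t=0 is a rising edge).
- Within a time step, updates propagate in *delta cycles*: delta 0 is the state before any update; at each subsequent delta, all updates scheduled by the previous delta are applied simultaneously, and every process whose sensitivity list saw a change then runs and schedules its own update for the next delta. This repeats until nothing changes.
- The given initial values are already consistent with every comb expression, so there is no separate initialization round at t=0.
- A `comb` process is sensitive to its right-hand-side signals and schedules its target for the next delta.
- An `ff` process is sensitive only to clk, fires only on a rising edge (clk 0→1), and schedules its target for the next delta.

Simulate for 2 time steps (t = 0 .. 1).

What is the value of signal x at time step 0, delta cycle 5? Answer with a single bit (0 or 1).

t=0 Δ0: clk=0 x=1 u=1 q=0 v=0 r=0 p=1
  Δ1: clk:0→1
  Δ2: p:1→0
  Δ3: x:1→0, u:1→0, v:0→1, r:0→1
  Δ4: u:0→1, q:0→1, v:1→0
  Δ5: x:0→1, q:1→0
  Δ6: x:1→0, v:0→1
  Δ7: v:1→0
  (7Δ to stable)
t=1 Δ0: clk=1 x=0 u=1 q=0 v=0 r=1 p=0
  Δ1: clk:1→0
  (1Δ to stable)

1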